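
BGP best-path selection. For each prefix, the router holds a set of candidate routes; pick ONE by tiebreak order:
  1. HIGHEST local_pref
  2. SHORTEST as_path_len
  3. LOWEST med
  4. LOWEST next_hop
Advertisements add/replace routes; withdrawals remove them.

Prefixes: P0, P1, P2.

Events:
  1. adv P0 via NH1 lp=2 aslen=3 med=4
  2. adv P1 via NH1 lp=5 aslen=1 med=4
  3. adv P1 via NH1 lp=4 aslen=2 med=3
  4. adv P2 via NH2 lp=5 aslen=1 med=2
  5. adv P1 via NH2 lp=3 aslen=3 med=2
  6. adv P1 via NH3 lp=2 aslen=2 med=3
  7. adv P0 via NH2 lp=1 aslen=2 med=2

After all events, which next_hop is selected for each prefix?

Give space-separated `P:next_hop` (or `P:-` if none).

Op 1: best P0=NH1 P1=- P2=-
Op 2: best P0=NH1 P1=NH1 P2=-
Op 3: best P0=NH1 P1=NH1 P2=-
Op 4: best P0=NH1 P1=NH1 P2=NH2
Op 5: best P0=NH1 P1=NH1 P2=NH2
Op 6: best P0=NH1 P1=NH1 P2=NH2
Op 7: best P0=NH1 P1=NH1 P2=NH2

Answer: P0:NH1 P1:NH1 P2:NH2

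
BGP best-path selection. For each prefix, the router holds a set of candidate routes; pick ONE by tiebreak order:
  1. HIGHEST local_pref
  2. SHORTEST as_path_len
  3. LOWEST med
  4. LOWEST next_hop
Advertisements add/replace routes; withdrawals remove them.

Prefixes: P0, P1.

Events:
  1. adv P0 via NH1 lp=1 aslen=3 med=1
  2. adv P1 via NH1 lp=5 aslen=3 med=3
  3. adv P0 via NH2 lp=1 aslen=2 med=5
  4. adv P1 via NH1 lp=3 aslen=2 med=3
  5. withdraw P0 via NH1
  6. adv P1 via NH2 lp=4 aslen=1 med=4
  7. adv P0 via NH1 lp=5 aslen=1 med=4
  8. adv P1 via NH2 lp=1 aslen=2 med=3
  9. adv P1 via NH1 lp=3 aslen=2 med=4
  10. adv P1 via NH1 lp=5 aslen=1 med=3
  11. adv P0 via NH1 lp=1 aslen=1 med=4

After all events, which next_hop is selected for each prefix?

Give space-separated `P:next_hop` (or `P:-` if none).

Op 1: best P0=NH1 P1=-
Op 2: best P0=NH1 P1=NH1
Op 3: best P0=NH2 P1=NH1
Op 4: best P0=NH2 P1=NH1
Op 5: best P0=NH2 P1=NH1
Op 6: best P0=NH2 P1=NH2
Op 7: best P0=NH1 P1=NH2
Op 8: best P0=NH1 P1=NH1
Op 9: best P0=NH1 P1=NH1
Op 10: best P0=NH1 P1=NH1
Op 11: best P0=NH1 P1=NH1

Answer: P0:NH1 P1:NH1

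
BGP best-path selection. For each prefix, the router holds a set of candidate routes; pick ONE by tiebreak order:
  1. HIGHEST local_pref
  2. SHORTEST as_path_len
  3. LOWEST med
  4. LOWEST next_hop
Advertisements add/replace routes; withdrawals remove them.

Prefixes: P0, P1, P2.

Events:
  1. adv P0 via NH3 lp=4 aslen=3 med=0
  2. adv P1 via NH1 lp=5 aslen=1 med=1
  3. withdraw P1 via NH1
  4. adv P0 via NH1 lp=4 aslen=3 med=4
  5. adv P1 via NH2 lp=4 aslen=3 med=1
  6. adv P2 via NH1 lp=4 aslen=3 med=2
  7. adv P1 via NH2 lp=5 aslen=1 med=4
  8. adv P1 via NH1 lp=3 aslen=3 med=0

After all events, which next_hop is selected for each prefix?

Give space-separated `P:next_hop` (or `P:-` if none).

Answer: P0:NH3 P1:NH2 P2:NH1

Derivation:
Op 1: best P0=NH3 P1=- P2=-
Op 2: best P0=NH3 P1=NH1 P2=-
Op 3: best P0=NH3 P1=- P2=-
Op 4: best P0=NH3 P1=- P2=-
Op 5: best P0=NH3 P1=NH2 P2=-
Op 6: best P0=NH3 P1=NH2 P2=NH1
Op 7: best P0=NH3 P1=NH2 P2=NH1
Op 8: best P0=NH3 P1=NH2 P2=NH1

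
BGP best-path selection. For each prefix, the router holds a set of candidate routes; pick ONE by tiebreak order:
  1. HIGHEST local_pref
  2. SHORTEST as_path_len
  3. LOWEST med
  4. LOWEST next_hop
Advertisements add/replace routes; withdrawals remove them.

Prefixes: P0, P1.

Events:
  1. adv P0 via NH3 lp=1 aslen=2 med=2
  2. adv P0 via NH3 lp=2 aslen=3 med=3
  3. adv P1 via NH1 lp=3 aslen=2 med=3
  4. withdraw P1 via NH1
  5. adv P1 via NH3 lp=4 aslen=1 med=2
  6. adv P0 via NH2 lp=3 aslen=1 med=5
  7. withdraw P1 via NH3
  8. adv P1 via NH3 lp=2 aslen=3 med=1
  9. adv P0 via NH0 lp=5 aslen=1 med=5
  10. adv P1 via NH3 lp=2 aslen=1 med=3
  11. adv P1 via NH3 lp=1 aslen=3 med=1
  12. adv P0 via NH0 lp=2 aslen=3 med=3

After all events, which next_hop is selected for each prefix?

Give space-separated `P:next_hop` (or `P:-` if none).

Answer: P0:NH2 P1:NH3

Derivation:
Op 1: best P0=NH3 P1=-
Op 2: best P0=NH3 P1=-
Op 3: best P0=NH3 P1=NH1
Op 4: best P0=NH3 P1=-
Op 5: best P0=NH3 P1=NH3
Op 6: best P0=NH2 P1=NH3
Op 7: best P0=NH2 P1=-
Op 8: best P0=NH2 P1=NH3
Op 9: best P0=NH0 P1=NH3
Op 10: best P0=NH0 P1=NH3
Op 11: best P0=NH0 P1=NH3
Op 12: best P0=NH2 P1=NH3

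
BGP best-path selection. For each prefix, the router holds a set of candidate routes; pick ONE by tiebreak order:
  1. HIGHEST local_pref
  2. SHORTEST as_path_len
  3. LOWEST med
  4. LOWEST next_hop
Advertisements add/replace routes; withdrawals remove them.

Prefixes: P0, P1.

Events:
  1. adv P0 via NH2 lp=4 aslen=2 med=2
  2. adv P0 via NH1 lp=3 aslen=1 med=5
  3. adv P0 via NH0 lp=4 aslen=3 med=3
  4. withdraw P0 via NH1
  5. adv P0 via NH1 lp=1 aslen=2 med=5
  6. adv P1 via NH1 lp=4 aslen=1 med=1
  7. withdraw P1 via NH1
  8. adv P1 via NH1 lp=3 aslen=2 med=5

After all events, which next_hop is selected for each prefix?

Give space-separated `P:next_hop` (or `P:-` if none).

Answer: P0:NH2 P1:NH1

Derivation:
Op 1: best P0=NH2 P1=-
Op 2: best P0=NH2 P1=-
Op 3: best P0=NH2 P1=-
Op 4: best P0=NH2 P1=-
Op 5: best P0=NH2 P1=-
Op 6: best P0=NH2 P1=NH1
Op 7: best P0=NH2 P1=-
Op 8: best P0=NH2 P1=NH1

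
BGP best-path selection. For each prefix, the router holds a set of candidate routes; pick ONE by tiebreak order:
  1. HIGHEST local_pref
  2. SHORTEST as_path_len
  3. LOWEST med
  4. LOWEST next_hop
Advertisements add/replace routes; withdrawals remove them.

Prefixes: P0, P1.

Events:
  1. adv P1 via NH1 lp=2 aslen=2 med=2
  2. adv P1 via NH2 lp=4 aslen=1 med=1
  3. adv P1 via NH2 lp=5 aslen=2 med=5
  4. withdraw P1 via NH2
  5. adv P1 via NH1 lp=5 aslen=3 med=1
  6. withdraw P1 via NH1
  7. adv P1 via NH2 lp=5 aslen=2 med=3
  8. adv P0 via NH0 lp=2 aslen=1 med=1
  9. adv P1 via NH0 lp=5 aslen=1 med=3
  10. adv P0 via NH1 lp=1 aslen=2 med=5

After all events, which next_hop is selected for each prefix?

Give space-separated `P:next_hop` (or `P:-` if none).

Answer: P0:NH0 P1:NH0

Derivation:
Op 1: best P0=- P1=NH1
Op 2: best P0=- P1=NH2
Op 3: best P0=- P1=NH2
Op 4: best P0=- P1=NH1
Op 5: best P0=- P1=NH1
Op 6: best P0=- P1=-
Op 7: best P0=- P1=NH2
Op 8: best P0=NH0 P1=NH2
Op 9: best P0=NH0 P1=NH0
Op 10: best P0=NH0 P1=NH0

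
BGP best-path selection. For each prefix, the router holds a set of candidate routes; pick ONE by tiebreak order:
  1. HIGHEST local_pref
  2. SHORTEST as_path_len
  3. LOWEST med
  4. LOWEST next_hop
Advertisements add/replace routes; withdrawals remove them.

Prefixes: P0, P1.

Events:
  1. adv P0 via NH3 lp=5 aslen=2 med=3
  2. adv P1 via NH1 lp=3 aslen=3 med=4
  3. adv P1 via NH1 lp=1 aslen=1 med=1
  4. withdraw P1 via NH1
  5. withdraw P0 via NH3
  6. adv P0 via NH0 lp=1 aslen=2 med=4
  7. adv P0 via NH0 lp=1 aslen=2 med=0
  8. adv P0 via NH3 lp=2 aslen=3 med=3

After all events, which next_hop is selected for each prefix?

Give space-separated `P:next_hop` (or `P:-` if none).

Op 1: best P0=NH3 P1=-
Op 2: best P0=NH3 P1=NH1
Op 3: best P0=NH3 P1=NH1
Op 4: best P0=NH3 P1=-
Op 5: best P0=- P1=-
Op 6: best P0=NH0 P1=-
Op 7: best P0=NH0 P1=-
Op 8: best P0=NH3 P1=-

Answer: P0:NH3 P1:-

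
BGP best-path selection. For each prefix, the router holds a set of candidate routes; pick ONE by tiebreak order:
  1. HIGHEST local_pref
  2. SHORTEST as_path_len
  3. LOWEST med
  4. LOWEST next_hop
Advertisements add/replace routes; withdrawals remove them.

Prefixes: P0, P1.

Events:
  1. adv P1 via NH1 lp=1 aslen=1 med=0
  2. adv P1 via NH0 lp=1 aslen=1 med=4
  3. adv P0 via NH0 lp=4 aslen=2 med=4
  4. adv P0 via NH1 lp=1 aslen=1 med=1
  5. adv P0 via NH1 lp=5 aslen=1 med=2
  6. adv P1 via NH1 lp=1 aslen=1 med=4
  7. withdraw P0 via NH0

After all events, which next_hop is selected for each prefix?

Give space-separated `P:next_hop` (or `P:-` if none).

Answer: P0:NH1 P1:NH0

Derivation:
Op 1: best P0=- P1=NH1
Op 2: best P0=- P1=NH1
Op 3: best P0=NH0 P1=NH1
Op 4: best P0=NH0 P1=NH1
Op 5: best P0=NH1 P1=NH1
Op 6: best P0=NH1 P1=NH0
Op 7: best P0=NH1 P1=NH0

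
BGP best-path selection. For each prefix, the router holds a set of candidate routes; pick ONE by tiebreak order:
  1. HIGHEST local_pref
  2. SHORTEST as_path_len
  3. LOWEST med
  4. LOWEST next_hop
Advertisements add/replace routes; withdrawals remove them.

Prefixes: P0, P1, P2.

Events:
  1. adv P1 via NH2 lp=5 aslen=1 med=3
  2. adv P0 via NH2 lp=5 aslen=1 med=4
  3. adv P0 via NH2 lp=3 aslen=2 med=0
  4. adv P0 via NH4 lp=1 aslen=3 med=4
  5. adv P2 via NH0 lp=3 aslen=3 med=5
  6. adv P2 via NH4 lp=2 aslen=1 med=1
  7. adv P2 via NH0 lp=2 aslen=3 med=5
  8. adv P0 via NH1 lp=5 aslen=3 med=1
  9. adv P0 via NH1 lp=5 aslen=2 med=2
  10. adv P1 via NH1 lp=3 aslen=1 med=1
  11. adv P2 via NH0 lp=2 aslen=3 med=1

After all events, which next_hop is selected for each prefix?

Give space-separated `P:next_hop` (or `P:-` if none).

Answer: P0:NH1 P1:NH2 P2:NH4

Derivation:
Op 1: best P0=- P1=NH2 P2=-
Op 2: best P0=NH2 P1=NH2 P2=-
Op 3: best P0=NH2 P1=NH2 P2=-
Op 4: best P0=NH2 P1=NH2 P2=-
Op 5: best P0=NH2 P1=NH2 P2=NH0
Op 6: best P0=NH2 P1=NH2 P2=NH0
Op 7: best P0=NH2 P1=NH2 P2=NH4
Op 8: best P0=NH1 P1=NH2 P2=NH4
Op 9: best P0=NH1 P1=NH2 P2=NH4
Op 10: best P0=NH1 P1=NH2 P2=NH4
Op 11: best P0=NH1 P1=NH2 P2=NH4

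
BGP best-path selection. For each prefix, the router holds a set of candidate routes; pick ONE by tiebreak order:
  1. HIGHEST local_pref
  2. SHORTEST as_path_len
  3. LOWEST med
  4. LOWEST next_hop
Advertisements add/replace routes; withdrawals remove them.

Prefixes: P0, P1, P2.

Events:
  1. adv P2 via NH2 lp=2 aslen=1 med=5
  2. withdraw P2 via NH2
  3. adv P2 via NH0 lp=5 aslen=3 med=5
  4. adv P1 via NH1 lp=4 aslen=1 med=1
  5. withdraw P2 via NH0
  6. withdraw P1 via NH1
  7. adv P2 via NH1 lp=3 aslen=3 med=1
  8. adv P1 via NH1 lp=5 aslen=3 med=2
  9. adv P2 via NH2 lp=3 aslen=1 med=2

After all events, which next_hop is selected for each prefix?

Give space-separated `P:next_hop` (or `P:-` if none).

Op 1: best P0=- P1=- P2=NH2
Op 2: best P0=- P1=- P2=-
Op 3: best P0=- P1=- P2=NH0
Op 4: best P0=- P1=NH1 P2=NH0
Op 5: best P0=- P1=NH1 P2=-
Op 6: best P0=- P1=- P2=-
Op 7: best P0=- P1=- P2=NH1
Op 8: best P0=- P1=NH1 P2=NH1
Op 9: best P0=- P1=NH1 P2=NH2

Answer: P0:- P1:NH1 P2:NH2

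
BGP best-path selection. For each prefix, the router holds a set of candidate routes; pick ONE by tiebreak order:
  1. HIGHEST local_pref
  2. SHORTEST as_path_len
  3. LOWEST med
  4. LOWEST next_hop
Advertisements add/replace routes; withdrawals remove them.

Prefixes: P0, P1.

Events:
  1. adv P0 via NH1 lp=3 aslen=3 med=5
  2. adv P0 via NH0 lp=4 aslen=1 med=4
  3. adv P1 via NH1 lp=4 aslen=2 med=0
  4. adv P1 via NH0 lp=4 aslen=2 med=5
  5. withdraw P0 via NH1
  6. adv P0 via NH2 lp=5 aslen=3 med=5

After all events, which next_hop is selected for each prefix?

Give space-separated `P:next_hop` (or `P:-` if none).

Answer: P0:NH2 P1:NH1

Derivation:
Op 1: best P0=NH1 P1=-
Op 2: best P0=NH0 P1=-
Op 3: best P0=NH0 P1=NH1
Op 4: best P0=NH0 P1=NH1
Op 5: best P0=NH0 P1=NH1
Op 6: best P0=NH2 P1=NH1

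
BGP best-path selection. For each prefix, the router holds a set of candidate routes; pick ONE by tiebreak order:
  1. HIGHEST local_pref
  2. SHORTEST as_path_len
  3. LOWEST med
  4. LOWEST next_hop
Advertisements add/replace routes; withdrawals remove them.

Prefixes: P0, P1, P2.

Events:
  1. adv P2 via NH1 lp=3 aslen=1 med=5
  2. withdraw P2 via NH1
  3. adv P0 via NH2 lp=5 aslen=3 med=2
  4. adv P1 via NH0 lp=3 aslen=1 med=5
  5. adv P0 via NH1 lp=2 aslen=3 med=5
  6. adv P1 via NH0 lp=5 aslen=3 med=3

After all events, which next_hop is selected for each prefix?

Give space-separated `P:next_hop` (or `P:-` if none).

Op 1: best P0=- P1=- P2=NH1
Op 2: best P0=- P1=- P2=-
Op 3: best P0=NH2 P1=- P2=-
Op 4: best P0=NH2 P1=NH0 P2=-
Op 5: best P0=NH2 P1=NH0 P2=-
Op 6: best P0=NH2 P1=NH0 P2=-

Answer: P0:NH2 P1:NH0 P2:-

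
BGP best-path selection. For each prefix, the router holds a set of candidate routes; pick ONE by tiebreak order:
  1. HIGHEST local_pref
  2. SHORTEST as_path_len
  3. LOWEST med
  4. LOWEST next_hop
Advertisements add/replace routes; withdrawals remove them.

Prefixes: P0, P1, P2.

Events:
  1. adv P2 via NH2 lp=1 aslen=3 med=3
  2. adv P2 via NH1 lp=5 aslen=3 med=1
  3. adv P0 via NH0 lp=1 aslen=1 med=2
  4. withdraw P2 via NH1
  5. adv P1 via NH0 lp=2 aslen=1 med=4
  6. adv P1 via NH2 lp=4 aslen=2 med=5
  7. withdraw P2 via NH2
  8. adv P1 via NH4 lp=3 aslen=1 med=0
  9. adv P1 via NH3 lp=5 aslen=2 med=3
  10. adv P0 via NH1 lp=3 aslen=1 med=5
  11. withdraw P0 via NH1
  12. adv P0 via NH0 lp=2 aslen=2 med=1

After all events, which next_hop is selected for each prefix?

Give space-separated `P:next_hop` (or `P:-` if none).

Answer: P0:NH0 P1:NH3 P2:-

Derivation:
Op 1: best P0=- P1=- P2=NH2
Op 2: best P0=- P1=- P2=NH1
Op 3: best P0=NH0 P1=- P2=NH1
Op 4: best P0=NH0 P1=- P2=NH2
Op 5: best P0=NH0 P1=NH0 P2=NH2
Op 6: best P0=NH0 P1=NH2 P2=NH2
Op 7: best P0=NH0 P1=NH2 P2=-
Op 8: best P0=NH0 P1=NH2 P2=-
Op 9: best P0=NH0 P1=NH3 P2=-
Op 10: best P0=NH1 P1=NH3 P2=-
Op 11: best P0=NH0 P1=NH3 P2=-
Op 12: best P0=NH0 P1=NH3 P2=-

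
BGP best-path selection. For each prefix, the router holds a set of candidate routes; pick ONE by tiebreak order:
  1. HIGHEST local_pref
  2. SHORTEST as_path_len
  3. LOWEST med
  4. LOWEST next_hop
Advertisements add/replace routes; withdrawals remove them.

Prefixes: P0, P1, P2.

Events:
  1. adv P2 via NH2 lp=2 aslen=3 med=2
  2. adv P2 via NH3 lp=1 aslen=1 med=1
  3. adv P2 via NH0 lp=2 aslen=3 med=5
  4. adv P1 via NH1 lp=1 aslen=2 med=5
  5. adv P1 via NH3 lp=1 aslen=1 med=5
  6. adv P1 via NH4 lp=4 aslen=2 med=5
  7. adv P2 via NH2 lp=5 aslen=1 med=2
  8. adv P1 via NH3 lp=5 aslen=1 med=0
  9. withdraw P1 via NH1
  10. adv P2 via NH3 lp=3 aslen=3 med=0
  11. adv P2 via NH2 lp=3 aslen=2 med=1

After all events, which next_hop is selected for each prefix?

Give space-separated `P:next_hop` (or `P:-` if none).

Answer: P0:- P1:NH3 P2:NH2

Derivation:
Op 1: best P0=- P1=- P2=NH2
Op 2: best P0=- P1=- P2=NH2
Op 3: best P0=- P1=- P2=NH2
Op 4: best P0=- P1=NH1 P2=NH2
Op 5: best P0=- P1=NH3 P2=NH2
Op 6: best P0=- P1=NH4 P2=NH2
Op 7: best P0=- P1=NH4 P2=NH2
Op 8: best P0=- P1=NH3 P2=NH2
Op 9: best P0=- P1=NH3 P2=NH2
Op 10: best P0=- P1=NH3 P2=NH2
Op 11: best P0=- P1=NH3 P2=NH2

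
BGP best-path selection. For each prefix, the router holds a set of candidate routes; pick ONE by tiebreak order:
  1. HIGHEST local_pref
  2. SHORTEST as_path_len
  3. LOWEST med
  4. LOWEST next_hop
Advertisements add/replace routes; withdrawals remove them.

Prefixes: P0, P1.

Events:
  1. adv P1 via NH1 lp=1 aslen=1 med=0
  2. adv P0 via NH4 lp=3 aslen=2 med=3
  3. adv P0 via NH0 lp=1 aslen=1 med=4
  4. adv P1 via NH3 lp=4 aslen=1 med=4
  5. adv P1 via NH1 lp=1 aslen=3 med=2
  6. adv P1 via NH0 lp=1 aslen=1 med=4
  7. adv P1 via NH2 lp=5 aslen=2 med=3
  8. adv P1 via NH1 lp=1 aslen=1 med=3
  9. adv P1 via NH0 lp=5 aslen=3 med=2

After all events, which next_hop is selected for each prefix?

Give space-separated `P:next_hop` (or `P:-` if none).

Op 1: best P0=- P1=NH1
Op 2: best P0=NH4 P1=NH1
Op 3: best P0=NH4 P1=NH1
Op 4: best P0=NH4 P1=NH3
Op 5: best P0=NH4 P1=NH3
Op 6: best P0=NH4 P1=NH3
Op 7: best P0=NH4 P1=NH2
Op 8: best P0=NH4 P1=NH2
Op 9: best P0=NH4 P1=NH2

Answer: P0:NH4 P1:NH2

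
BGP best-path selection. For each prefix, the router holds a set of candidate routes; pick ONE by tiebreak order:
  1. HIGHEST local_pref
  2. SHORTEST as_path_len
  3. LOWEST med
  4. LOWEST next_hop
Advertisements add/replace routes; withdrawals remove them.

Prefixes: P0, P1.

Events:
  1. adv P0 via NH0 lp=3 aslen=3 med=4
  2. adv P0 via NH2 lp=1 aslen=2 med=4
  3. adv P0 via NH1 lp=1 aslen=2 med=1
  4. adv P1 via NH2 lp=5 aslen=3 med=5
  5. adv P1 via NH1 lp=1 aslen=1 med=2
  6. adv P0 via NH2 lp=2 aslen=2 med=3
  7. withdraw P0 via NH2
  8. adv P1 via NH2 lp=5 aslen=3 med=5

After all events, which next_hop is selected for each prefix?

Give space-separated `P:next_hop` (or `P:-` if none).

Op 1: best P0=NH0 P1=-
Op 2: best P0=NH0 P1=-
Op 3: best P0=NH0 P1=-
Op 4: best P0=NH0 P1=NH2
Op 5: best P0=NH0 P1=NH2
Op 6: best P0=NH0 P1=NH2
Op 7: best P0=NH0 P1=NH2
Op 8: best P0=NH0 P1=NH2

Answer: P0:NH0 P1:NH2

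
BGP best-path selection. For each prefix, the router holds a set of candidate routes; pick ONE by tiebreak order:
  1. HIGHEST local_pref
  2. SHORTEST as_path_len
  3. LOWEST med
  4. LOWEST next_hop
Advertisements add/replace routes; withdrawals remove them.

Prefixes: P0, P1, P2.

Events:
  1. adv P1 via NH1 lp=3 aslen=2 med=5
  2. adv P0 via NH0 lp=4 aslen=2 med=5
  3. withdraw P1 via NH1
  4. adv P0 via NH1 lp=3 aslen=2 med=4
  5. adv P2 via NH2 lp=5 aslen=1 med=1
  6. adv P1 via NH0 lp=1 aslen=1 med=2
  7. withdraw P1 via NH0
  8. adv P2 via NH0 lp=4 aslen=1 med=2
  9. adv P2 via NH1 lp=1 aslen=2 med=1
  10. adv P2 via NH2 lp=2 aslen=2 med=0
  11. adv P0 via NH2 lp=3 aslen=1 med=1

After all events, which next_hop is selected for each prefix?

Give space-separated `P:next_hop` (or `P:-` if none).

Op 1: best P0=- P1=NH1 P2=-
Op 2: best P0=NH0 P1=NH1 P2=-
Op 3: best P0=NH0 P1=- P2=-
Op 4: best P0=NH0 P1=- P2=-
Op 5: best P0=NH0 P1=- P2=NH2
Op 6: best P0=NH0 P1=NH0 P2=NH2
Op 7: best P0=NH0 P1=- P2=NH2
Op 8: best P0=NH0 P1=- P2=NH2
Op 9: best P0=NH0 P1=- P2=NH2
Op 10: best P0=NH0 P1=- P2=NH0
Op 11: best P0=NH0 P1=- P2=NH0

Answer: P0:NH0 P1:- P2:NH0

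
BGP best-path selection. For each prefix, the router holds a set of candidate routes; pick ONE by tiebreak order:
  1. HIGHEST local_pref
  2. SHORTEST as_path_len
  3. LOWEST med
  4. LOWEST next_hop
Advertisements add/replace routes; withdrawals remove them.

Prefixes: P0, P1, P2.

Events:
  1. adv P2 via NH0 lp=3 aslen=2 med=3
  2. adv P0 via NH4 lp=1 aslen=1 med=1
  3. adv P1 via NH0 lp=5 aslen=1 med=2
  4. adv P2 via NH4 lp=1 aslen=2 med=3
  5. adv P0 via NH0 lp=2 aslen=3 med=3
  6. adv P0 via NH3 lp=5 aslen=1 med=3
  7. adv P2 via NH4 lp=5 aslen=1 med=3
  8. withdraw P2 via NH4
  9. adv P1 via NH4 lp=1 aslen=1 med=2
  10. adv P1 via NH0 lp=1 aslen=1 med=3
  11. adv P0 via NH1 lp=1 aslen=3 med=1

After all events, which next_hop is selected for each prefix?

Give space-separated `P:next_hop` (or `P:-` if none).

Answer: P0:NH3 P1:NH4 P2:NH0

Derivation:
Op 1: best P0=- P1=- P2=NH0
Op 2: best P0=NH4 P1=- P2=NH0
Op 3: best P0=NH4 P1=NH0 P2=NH0
Op 4: best P0=NH4 P1=NH0 P2=NH0
Op 5: best P0=NH0 P1=NH0 P2=NH0
Op 6: best P0=NH3 P1=NH0 P2=NH0
Op 7: best P0=NH3 P1=NH0 P2=NH4
Op 8: best P0=NH3 P1=NH0 P2=NH0
Op 9: best P0=NH3 P1=NH0 P2=NH0
Op 10: best P0=NH3 P1=NH4 P2=NH0
Op 11: best P0=NH3 P1=NH4 P2=NH0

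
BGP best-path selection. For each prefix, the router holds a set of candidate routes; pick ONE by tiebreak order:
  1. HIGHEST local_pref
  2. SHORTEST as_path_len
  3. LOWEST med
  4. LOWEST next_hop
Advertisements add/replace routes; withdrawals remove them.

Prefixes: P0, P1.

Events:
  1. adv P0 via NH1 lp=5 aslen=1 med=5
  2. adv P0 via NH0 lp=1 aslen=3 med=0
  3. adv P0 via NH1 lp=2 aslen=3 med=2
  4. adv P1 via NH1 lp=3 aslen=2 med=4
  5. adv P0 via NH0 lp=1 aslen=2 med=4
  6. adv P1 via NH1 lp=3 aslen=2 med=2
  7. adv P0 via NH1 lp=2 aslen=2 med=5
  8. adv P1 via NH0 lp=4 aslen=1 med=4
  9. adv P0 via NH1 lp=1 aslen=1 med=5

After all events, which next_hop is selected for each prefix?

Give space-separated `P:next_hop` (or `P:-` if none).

Answer: P0:NH1 P1:NH0

Derivation:
Op 1: best P0=NH1 P1=-
Op 2: best P0=NH1 P1=-
Op 3: best P0=NH1 P1=-
Op 4: best P0=NH1 P1=NH1
Op 5: best P0=NH1 P1=NH1
Op 6: best P0=NH1 P1=NH1
Op 7: best P0=NH1 P1=NH1
Op 8: best P0=NH1 P1=NH0
Op 9: best P0=NH1 P1=NH0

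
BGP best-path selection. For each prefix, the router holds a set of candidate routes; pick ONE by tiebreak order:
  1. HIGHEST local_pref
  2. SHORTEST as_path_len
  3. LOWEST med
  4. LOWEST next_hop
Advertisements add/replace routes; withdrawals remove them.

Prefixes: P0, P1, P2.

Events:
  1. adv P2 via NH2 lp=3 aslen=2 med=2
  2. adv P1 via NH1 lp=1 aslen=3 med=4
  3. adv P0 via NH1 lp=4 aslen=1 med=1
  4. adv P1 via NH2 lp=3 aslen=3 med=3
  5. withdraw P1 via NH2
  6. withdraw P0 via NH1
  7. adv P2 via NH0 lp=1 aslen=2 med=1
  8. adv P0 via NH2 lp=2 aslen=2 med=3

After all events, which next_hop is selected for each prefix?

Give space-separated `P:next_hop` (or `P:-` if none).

Answer: P0:NH2 P1:NH1 P2:NH2

Derivation:
Op 1: best P0=- P1=- P2=NH2
Op 2: best P0=- P1=NH1 P2=NH2
Op 3: best P0=NH1 P1=NH1 P2=NH2
Op 4: best P0=NH1 P1=NH2 P2=NH2
Op 5: best P0=NH1 P1=NH1 P2=NH2
Op 6: best P0=- P1=NH1 P2=NH2
Op 7: best P0=- P1=NH1 P2=NH2
Op 8: best P0=NH2 P1=NH1 P2=NH2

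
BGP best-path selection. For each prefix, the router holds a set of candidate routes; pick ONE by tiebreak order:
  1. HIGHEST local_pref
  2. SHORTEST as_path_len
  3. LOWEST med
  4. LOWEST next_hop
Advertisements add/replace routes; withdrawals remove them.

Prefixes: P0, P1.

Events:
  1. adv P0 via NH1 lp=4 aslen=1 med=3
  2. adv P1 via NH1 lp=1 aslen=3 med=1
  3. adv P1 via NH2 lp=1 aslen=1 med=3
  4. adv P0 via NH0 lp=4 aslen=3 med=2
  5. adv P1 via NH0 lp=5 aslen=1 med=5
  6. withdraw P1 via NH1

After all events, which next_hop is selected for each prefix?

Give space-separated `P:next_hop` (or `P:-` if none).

Op 1: best P0=NH1 P1=-
Op 2: best P0=NH1 P1=NH1
Op 3: best P0=NH1 P1=NH2
Op 4: best P0=NH1 P1=NH2
Op 5: best P0=NH1 P1=NH0
Op 6: best P0=NH1 P1=NH0

Answer: P0:NH1 P1:NH0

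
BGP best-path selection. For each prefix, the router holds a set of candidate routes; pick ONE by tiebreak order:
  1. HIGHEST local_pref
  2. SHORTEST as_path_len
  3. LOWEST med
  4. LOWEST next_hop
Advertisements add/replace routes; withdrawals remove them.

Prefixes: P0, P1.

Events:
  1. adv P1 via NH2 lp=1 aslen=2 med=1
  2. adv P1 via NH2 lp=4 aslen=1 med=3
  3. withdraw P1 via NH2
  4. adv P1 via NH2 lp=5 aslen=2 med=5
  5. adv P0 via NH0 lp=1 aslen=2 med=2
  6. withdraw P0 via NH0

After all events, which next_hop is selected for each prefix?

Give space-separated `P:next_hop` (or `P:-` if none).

Answer: P0:- P1:NH2

Derivation:
Op 1: best P0=- P1=NH2
Op 2: best P0=- P1=NH2
Op 3: best P0=- P1=-
Op 4: best P0=- P1=NH2
Op 5: best P0=NH0 P1=NH2
Op 6: best P0=- P1=NH2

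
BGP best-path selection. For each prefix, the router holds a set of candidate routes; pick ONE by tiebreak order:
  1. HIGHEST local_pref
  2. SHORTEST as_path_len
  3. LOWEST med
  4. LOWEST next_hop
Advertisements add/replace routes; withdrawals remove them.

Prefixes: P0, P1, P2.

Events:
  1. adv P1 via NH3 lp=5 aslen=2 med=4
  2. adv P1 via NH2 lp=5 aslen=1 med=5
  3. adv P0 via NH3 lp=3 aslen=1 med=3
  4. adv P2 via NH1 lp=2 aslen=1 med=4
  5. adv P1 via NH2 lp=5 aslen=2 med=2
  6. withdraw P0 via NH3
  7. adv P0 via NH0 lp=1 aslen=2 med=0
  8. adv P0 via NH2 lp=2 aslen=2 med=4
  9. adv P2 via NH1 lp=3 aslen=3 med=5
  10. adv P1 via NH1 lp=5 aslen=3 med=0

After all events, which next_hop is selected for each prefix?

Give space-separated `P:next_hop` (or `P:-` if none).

Op 1: best P0=- P1=NH3 P2=-
Op 2: best P0=- P1=NH2 P2=-
Op 3: best P0=NH3 P1=NH2 P2=-
Op 4: best P0=NH3 P1=NH2 P2=NH1
Op 5: best P0=NH3 P1=NH2 P2=NH1
Op 6: best P0=- P1=NH2 P2=NH1
Op 7: best P0=NH0 P1=NH2 P2=NH1
Op 8: best P0=NH2 P1=NH2 P2=NH1
Op 9: best P0=NH2 P1=NH2 P2=NH1
Op 10: best P0=NH2 P1=NH2 P2=NH1

Answer: P0:NH2 P1:NH2 P2:NH1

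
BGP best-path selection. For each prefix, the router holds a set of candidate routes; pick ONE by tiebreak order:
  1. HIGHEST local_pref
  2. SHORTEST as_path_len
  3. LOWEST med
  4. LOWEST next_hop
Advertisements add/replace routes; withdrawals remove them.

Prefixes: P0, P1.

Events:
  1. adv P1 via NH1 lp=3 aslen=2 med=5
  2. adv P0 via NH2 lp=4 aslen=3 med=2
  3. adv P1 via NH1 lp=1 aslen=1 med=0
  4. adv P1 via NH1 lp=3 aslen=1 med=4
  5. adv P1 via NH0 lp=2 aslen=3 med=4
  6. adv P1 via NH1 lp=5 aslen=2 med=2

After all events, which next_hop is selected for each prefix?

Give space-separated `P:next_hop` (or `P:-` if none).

Op 1: best P0=- P1=NH1
Op 2: best P0=NH2 P1=NH1
Op 3: best P0=NH2 P1=NH1
Op 4: best P0=NH2 P1=NH1
Op 5: best P0=NH2 P1=NH1
Op 6: best P0=NH2 P1=NH1

Answer: P0:NH2 P1:NH1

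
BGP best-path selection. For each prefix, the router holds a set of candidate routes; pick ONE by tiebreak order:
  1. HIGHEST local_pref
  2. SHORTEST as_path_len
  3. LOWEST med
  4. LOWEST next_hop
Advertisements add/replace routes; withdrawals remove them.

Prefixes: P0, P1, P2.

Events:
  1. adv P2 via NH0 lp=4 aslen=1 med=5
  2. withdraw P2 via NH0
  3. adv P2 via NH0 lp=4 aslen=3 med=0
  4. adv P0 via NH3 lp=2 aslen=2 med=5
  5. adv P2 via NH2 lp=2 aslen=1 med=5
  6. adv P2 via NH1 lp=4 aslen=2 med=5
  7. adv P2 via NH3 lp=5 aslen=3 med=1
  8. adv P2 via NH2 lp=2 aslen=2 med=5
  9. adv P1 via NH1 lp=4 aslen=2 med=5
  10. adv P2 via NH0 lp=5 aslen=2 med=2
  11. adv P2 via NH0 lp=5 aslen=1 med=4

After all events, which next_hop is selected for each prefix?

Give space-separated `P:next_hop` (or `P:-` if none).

Op 1: best P0=- P1=- P2=NH0
Op 2: best P0=- P1=- P2=-
Op 3: best P0=- P1=- P2=NH0
Op 4: best P0=NH3 P1=- P2=NH0
Op 5: best P0=NH3 P1=- P2=NH0
Op 6: best P0=NH3 P1=- P2=NH1
Op 7: best P0=NH3 P1=- P2=NH3
Op 8: best P0=NH3 P1=- P2=NH3
Op 9: best P0=NH3 P1=NH1 P2=NH3
Op 10: best P0=NH3 P1=NH1 P2=NH0
Op 11: best P0=NH3 P1=NH1 P2=NH0

Answer: P0:NH3 P1:NH1 P2:NH0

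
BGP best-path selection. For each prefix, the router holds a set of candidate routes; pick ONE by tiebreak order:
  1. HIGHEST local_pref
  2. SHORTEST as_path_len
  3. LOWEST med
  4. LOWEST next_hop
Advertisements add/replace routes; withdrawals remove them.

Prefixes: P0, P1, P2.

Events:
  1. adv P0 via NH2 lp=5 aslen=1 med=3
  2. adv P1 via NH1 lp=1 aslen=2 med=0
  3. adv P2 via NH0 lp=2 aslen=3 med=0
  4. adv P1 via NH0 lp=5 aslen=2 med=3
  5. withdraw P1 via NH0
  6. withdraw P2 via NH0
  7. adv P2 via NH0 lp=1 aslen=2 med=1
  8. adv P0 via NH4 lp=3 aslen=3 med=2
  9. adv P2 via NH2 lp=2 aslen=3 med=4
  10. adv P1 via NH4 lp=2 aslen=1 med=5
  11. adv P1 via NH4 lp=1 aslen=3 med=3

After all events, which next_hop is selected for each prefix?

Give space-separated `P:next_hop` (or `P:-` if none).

Answer: P0:NH2 P1:NH1 P2:NH2

Derivation:
Op 1: best P0=NH2 P1=- P2=-
Op 2: best P0=NH2 P1=NH1 P2=-
Op 3: best P0=NH2 P1=NH1 P2=NH0
Op 4: best P0=NH2 P1=NH0 P2=NH0
Op 5: best P0=NH2 P1=NH1 P2=NH0
Op 6: best P0=NH2 P1=NH1 P2=-
Op 7: best P0=NH2 P1=NH1 P2=NH0
Op 8: best P0=NH2 P1=NH1 P2=NH0
Op 9: best P0=NH2 P1=NH1 P2=NH2
Op 10: best P0=NH2 P1=NH4 P2=NH2
Op 11: best P0=NH2 P1=NH1 P2=NH2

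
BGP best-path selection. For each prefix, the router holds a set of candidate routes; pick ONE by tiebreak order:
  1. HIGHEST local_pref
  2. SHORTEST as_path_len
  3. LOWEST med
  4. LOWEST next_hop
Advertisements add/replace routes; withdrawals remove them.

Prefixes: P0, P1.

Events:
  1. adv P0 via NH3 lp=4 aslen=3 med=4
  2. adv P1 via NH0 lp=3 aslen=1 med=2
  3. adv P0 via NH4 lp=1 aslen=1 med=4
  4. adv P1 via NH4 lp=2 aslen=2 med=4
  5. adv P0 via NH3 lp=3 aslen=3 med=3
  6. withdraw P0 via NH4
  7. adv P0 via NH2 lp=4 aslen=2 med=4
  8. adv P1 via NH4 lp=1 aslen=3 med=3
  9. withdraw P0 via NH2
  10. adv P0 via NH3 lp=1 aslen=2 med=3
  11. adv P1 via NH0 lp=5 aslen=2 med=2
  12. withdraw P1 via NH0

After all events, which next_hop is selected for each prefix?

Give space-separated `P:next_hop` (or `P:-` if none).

Answer: P0:NH3 P1:NH4

Derivation:
Op 1: best P0=NH3 P1=-
Op 2: best P0=NH3 P1=NH0
Op 3: best P0=NH3 P1=NH0
Op 4: best P0=NH3 P1=NH0
Op 5: best P0=NH3 P1=NH0
Op 6: best P0=NH3 P1=NH0
Op 7: best P0=NH2 P1=NH0
Op 8: best P0=NH2 P1=NH0
Op 9: best P0=NH3 P1=NH0
Op 10: best P0=NH3 P1=NH0
Op 11: best P0=NH3 P1=NH0
Op 12: best P0=NH3 P1=NH4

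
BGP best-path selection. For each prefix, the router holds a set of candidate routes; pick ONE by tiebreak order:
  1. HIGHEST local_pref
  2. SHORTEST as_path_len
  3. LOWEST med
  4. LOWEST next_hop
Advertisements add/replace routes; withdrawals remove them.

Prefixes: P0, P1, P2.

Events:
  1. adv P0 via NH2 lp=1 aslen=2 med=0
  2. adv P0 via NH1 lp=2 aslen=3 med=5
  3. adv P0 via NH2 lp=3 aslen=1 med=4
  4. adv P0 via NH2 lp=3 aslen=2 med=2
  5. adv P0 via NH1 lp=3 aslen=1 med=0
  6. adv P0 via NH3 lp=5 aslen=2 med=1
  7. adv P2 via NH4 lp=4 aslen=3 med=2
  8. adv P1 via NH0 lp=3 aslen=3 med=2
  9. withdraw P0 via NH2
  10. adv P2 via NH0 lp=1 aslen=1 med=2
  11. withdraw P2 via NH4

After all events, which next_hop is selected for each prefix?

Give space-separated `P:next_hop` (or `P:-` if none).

Op 1: best P0=NH2 P1=- P2=-
Op 2: best P0=NH1 P1=- P2=-
Op 3: best P0=NH2 P1=- P2=-
Op 4: best P0=NH2 P1=- P2=-
Op 5: best P0=NH1 P1=- P2=-
Op 6: best P0=NH3 P1=- P2=-
Op 7: best P0=NH3 P1=- P2=NH4
Op 8: best P0=NH3 P1=NH0 P2=NH4
Op 9: best P0=NH3 P1=NH0 P2=NH4
Op 10: best P0=NH3 P1=NH0 P2=NH4
Op 11: best P0=NH3 P1=NH0 P2=NH0

Answer: P0:NH3 P1:NH0 P2:NH0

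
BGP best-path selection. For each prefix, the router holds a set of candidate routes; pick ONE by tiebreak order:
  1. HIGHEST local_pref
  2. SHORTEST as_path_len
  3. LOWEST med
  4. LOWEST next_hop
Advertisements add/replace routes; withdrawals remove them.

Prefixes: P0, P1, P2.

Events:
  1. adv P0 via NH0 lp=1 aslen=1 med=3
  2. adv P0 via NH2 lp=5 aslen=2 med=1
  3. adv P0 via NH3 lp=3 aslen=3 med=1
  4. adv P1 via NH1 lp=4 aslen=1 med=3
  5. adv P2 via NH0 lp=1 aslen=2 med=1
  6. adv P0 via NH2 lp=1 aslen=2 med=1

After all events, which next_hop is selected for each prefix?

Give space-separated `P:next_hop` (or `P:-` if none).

Op 1: best P0=NH0 P1=- P2=-
Op 2: best P0=NH2 P1=- P2=-
Op 3: best P0=NH2 P1=- P2=-
Op 4: best P0=NH2 P1=NH1 P2=-
Op 5: best P0=NH2 P1=NH1 P2=NH0
Op 6: best P0=NH3 P1=NH1 P2=NH0

Answer: P0:NH3 P1:NH1 P2:NH0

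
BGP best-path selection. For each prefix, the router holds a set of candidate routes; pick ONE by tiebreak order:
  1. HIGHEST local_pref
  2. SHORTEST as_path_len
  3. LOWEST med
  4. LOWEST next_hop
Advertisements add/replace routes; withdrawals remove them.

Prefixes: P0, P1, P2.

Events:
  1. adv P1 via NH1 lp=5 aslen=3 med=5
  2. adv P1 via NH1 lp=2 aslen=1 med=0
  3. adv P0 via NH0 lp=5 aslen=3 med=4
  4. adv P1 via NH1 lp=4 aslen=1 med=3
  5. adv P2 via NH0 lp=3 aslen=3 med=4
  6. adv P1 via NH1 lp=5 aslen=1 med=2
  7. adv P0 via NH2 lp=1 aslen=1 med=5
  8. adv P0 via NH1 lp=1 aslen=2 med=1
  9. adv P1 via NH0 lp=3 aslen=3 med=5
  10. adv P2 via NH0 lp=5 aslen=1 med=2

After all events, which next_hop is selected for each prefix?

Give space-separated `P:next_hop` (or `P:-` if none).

Answer: P0:NH0 P1:NH1 P2:NH0

Derivation:
Op 1: best P0=- P1=NH1 P2=-
Op 2: best P0=- P1=NH1 P2=-
Op 3: best P0=NH0 P1=NH1 P2=-
Op 4: best P0=NH0 P1=NH1 P2=-
Op 5: best P0=NH0 P1=NH1 P2=NH0
Op 6: best P0=NH0 P1=NH1 P2=NH0
Op 7: best P0=NH0 P1=NH1 P2=NH0
Op 8: best P0=NH0 P1=NH1 P2=NH0
Op 9: best P0=NH0 P1=NH1 P2=NH0
Op 10: best P0=NH0 P1=NH1 P2=NH0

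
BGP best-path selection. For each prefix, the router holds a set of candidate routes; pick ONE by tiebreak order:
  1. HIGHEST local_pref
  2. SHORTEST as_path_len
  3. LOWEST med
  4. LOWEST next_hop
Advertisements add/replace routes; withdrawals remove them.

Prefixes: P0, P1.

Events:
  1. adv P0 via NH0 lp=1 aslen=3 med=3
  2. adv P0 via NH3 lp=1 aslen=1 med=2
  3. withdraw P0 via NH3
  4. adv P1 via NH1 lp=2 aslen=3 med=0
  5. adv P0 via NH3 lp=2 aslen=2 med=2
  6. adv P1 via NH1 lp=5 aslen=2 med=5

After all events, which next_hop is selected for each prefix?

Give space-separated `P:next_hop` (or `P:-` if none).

Answer: P0:NH3 P1:NH1

Derivation:
Op 1: best P0=NH0 P1=-
Op 2: best P0=NH3 P1=-
Op 3: best P0=NH0 P1=-
Op 4: best P0=NH0 P1=NH1
Op 5: best P0=NH3 P1=NH1
Op 6: best P0=NH3 P1=NH1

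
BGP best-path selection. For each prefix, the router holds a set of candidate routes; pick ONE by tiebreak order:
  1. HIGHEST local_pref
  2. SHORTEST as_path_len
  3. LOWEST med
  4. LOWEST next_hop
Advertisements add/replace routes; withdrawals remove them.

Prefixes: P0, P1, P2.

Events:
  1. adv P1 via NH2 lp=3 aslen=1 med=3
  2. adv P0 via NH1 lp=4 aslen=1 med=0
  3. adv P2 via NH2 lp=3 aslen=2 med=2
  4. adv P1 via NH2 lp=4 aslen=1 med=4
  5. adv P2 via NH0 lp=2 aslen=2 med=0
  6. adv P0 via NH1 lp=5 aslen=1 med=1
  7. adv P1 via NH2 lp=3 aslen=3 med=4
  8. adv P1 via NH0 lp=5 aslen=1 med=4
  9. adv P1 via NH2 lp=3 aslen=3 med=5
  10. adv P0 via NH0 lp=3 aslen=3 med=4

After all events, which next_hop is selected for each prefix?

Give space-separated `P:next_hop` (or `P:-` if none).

Op 1: best P0=- P1=NH2 P2=-
Op 2: best P0=NH1 P1=NH2 P2=-
Op 3: best P0=NH1 P1=NH2 P2=NH2
Op 4: best P0=NH1 P1=NH2 P2=NH2
Op 5: best P0=NH1 P1=NH2 P2=NH2
Op 6: best P0=NH1 P1=NH2 P2=NH2
Op 7: best P0=NH1 P1=NH2 P2=NH2
Op 8: best P0=NH1 P1=NH0 P2=NH2
Op 9: best P0=NH1 P1=NH0 P2=NH2
Op 10: best P0=NH1 P1=NH0 P2=NH2

Answer: P0:NH1 P1:NH0 P2:NH2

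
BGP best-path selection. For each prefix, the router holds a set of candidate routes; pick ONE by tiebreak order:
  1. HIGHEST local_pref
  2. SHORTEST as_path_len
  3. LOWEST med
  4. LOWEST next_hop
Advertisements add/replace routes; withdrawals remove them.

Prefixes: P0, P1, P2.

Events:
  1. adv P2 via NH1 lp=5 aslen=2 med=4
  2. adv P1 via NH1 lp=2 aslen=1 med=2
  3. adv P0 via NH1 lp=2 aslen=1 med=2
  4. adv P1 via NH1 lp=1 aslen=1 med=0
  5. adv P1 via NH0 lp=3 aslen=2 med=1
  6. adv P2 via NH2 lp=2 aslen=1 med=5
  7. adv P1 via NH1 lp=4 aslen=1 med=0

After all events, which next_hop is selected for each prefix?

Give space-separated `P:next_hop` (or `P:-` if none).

Op 1: best P0=- P1=- P2=NH1
Op 2: best P0=- P1=NH1 P2=NH1
Op 3: best P0=NH1 P1=NH1 P2=NH1
Op 4: best P0=NH1 P1=NH1 P2=NH1
Op 5: best P0=NH1 P1=NH0 P2=NH1
Op 6: best P0=NH1 P1=NH0 P2=NH1
Op 7: best P0=NH1 P1=NH1 P2=NH1

Answer: P0:NH1 P1:NH1 P2:NH1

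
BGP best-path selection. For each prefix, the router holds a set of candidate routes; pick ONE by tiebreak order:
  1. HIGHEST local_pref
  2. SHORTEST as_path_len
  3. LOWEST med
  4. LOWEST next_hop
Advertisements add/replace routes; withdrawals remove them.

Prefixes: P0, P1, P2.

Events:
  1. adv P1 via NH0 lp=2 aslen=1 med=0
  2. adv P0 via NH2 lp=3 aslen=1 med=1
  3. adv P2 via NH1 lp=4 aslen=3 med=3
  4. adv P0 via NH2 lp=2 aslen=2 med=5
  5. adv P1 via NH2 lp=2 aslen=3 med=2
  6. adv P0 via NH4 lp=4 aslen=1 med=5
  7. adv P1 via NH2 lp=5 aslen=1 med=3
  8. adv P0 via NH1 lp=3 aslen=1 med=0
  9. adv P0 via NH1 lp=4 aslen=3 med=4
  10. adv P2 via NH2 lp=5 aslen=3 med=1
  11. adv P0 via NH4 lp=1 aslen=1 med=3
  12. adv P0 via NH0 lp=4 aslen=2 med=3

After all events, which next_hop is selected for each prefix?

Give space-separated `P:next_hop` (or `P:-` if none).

Answer: P0:NH0 P1:NH2 P2:NH2

Derivation:
Op 1: best P0=- P1=NH0 P2=-
Op 2: best P0=NH2 P1=NH0 P2=-
Op 3: best P0=NH2 P1=NH0 P2=NH1
Op 4: best P0=NH2 P1=NH0 P2=NH1
Op 5: best P0=NH2 P1=NH0 P2=NH1
Op 6: best P0=NH4 P1=NH0 P2=NH1
Op 7: best P0=NH4 P1=NH2 P2=NH1
Op 8: best P0=NH4 P1=NH2 P2=NH1
Op 9: best P0=NH4 P1=NH2 P2=NH1
Op 10: best P0=NH4 P1=NH2 P2=NH2
Op 11: best P0=NH1 P1=NH2 P2=NH2
Op 12: best P0=NH0 P1=NH2 P2=NH2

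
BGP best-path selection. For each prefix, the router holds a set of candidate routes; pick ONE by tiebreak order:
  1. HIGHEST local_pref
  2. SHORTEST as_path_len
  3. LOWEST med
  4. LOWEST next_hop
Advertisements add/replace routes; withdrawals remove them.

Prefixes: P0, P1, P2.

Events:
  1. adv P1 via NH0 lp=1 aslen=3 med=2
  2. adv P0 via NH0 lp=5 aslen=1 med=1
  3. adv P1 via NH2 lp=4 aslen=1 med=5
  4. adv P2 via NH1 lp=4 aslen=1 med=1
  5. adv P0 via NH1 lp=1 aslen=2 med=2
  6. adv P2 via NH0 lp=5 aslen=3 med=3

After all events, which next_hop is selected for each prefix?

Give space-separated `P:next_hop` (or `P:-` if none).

Answer: P0:NH0 P1:NH2 P2:NH0

Derivation:
Op 1: best P0=- P1=NH0 P2=-
Op 2: best P0=NH0 P1=NH0 P2=-
Op 3: best P0=NH0 P1=NH2 P2=-
Op 4: best P0=NH0 P1=NH2 P2=NH1
Op 5: best P0=NH0 P1=NH2 P2=NH1
Op 6: best P0=NH0 P1=NH2 P2=NH0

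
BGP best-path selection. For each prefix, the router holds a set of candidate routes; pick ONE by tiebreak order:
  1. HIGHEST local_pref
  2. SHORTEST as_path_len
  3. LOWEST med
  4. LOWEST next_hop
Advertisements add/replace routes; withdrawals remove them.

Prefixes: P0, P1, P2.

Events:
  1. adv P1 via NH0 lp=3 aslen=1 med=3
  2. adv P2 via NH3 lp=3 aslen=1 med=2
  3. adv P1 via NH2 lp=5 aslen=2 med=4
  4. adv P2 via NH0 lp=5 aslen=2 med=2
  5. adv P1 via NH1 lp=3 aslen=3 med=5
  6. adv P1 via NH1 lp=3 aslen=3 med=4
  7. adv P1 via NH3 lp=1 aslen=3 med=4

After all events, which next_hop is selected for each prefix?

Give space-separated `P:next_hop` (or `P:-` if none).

Op 1: best P0=- P1=NH0 P2=-
Op 2: best P0=- P1=NH0 P2=NH3
Op 3: best P0=- P1=NH2 P2=NH3
Op 4: best P0=- P1=NH2 P2=NH0
Op 5: best P0=- P1=NH2 P2=NH0
Op 6: best P0=- P1=NH2 P2=NH0
Op 7: best P0=- P1=NH2 P2=NH0

Answer: P0:- P1:NH2 P2:NH0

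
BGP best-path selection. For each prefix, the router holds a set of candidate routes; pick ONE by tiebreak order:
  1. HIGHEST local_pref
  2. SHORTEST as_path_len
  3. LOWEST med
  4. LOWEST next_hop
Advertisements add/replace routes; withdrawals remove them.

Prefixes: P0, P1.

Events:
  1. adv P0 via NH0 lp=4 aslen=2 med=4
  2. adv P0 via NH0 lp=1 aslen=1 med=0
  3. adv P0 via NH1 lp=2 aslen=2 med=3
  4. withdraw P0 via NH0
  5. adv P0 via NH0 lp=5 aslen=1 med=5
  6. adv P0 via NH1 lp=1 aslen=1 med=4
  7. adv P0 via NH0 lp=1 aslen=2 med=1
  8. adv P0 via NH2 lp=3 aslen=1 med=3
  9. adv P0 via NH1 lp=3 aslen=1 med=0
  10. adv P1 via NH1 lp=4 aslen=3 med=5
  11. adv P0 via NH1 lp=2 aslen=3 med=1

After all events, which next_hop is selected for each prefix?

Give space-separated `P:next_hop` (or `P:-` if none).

Op 1: best P0=NH0 P1=-
Op 2: best P0=NH0 P1=-
Op 3: best P0=NH1 P1=-
Op 4: best P0=NH1 P1=-
Op 5: best P0=NH0 P1=-
Op 6: best P0=NH0 P1=-
Op 7: best P0=NH1 P1=-
Op 8: best P0=NH2 P1=-
Op 9: best P0=NH1 P1=-
Op 10: best P0=NH1 P1=NH1
Op 11: best P0=NH2 P1=NH1

Answer: P0:NH2 P1:NH1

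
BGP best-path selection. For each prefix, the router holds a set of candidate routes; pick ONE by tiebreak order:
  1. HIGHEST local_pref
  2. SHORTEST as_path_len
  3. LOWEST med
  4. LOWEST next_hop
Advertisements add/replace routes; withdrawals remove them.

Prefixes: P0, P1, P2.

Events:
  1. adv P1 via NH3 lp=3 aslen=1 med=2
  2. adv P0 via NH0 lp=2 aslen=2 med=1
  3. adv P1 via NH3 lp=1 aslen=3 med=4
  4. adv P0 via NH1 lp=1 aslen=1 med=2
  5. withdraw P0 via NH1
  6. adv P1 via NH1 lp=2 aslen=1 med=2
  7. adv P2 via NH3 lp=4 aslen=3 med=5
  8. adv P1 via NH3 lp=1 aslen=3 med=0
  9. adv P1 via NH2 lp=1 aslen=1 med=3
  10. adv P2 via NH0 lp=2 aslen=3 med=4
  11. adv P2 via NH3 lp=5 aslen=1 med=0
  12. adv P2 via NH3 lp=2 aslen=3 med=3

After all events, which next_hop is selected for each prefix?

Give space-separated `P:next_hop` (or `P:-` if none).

Answer: P0:NH0 P1:NH1 P2:NH3

Derivation:
Op 1: best P0=- P1=NH3 P2=-
Op 2: best P0=NH0 P1=NH3 P2=-
Op 3: best P0=NH0 P1=NH3 P2=-
Op 4: best P0=NH0 P1=NH3 P2=-
Op 5: best P0=NH0 P1=NH3 P2=-
Op 6: best P0=NH0 P1=NH1 P2=-
Op 7: best P0=NH0 P1=NH1 P2=NH3
Op 8: best P0=NH0 P1=NH1 P2=NH3
Op 9: best P0=NH0 P1=NH1 P2=NH3
Op 10: best P0=NH0 P1=NH1 P2=NH3
Op 11: best P0=NH0 P1=NH1 P2=NH3
Op 12: best P0=NH0 P1=NH1 P2=NH3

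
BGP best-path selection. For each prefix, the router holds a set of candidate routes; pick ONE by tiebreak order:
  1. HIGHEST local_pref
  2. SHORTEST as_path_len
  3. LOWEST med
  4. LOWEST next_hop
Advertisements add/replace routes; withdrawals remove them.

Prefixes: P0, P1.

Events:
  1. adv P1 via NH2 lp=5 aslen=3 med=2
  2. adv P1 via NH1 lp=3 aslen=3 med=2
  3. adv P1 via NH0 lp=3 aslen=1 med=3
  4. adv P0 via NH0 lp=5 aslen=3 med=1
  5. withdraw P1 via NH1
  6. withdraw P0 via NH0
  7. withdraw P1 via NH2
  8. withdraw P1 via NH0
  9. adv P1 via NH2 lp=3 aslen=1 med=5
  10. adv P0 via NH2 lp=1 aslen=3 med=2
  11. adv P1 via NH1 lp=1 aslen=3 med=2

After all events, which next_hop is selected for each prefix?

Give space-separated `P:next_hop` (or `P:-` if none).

Answer: P0:NH2 P1:NH2

Derivation:
Op 1: best P0=- P1=NH2
Op 2: best P0=- P1=NH2
Op 3: best P0=- P1=NH2
Op 4: best P0=NH0 P1=NH2
Op 5: best P0=NH0 P1=NH2
Op 6: best P0=- P1=NH2
Op 7: best P0=- P1=NH0
Op 8: best P0=- P1=-
Op 9: best P0=- P1=NH2
Op 10: best P0=NH2 P1=NH2
Op 11: best P0=NH2 P1=NH2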